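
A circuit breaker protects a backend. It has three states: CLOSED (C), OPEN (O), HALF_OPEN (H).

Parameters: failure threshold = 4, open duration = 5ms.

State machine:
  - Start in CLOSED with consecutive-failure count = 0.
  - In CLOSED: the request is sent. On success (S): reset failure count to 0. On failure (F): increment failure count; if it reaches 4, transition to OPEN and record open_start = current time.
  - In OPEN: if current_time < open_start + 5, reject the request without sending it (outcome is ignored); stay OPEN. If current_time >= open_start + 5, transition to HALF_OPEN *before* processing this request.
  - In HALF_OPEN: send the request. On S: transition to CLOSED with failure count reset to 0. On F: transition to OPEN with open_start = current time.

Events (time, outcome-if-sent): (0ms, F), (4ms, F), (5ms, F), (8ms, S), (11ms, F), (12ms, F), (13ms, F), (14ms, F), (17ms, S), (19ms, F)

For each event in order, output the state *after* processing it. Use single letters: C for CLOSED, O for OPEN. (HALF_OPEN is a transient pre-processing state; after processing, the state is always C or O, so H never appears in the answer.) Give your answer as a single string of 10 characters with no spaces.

Answer: CCCCCCCOOO

Derivation:
State after each event:
  event#1 t=0ms outcome=F: state=CLOSED
  event#2 t=4ms outcome=F: state=CLOSED
  event#3 t=5ms outcome=F: state=CLOSED
  event#4 t=8ms outcome=S: state=CLOSED
  event#5 t=11ms outcome=F: state=CLOSED
  event#6 t=12ms outcome=F: state=CLOSED
  event#7 t=13ms outcome=F: state=CLOSED
  event#8 t=14ms outcome=F: state=OPEN
  event#9 t=17ms outcome=S: state=OPEN
  event#10 t=19ms outcome=F: state=OPEN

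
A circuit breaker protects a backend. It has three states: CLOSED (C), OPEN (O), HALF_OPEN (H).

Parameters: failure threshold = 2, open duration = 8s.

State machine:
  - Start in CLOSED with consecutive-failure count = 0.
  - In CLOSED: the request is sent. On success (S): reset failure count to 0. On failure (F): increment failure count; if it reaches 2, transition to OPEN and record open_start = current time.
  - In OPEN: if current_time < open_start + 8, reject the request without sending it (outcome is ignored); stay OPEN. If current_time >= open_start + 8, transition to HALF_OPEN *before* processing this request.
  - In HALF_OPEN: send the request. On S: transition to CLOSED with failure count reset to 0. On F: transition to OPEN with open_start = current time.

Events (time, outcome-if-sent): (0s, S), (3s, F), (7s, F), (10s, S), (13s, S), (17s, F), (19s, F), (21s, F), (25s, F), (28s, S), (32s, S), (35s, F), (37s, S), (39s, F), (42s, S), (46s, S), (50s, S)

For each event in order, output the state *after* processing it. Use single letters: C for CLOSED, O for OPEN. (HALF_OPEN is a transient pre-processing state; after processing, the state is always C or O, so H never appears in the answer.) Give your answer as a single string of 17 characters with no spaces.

State after each event:
  event#1 t=0s outcome=S: state=CLOSED
  event#2 t=3s outcome=F: state=CLOSED
  event#3 t=7s outcome=F: state=OPEN
  event#4 t=10s outcome=S: state=OPEN
  event#5 t=13s outcome=S: state=OPEN
  event#6 t=17s outcome=F: state=OPEN
  event#7 t=19s outcome=F: state=OPEN
  event#8 t=21s outcome=F: state=OPEN
  event#9 t=25s outcome=F: state=OPEN
  event#10 t=28s outcome=S: state=OPEN
  event#11 t=32s outcome=S: state=OPEN
  event#12 t=35s outcome=F: state=OPEN
  event#13 t=37s outcome=S: state=OPEN
  event#14 t=39s outcome=F: state=OPEN
  event#15 t=42s outcome=S: state=OPEN
  event#16 t=46s outcome=S: state=CLOSED
  event#17 t=50s outcome=S: state=CLOSED

Answer: CCOOOOOOOOOOOOOCC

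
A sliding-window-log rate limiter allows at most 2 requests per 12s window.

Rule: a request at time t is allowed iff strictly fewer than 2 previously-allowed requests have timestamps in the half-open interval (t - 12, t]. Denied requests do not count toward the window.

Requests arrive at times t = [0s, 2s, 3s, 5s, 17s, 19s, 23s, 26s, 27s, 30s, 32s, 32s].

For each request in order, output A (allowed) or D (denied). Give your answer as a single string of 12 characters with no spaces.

Tracking allowed requests in the window:
  req#1 t=0s: ALLOW
  req#2 t=2s: ALLOW
  req#3 t=3s: DENY
  req#4 t=5s: DENY
  req#5 t=17s: ALLOW
  req#6 t=19s: ALLOW
  req#7 t=23s: DENY
  req#8 t=26s: DENY
  req#9 t=27s: DENY
  req#10 t=30s: ALLOW
  req#11 t=32s: ALLOW
  req#12 t=32s: DENY

Answer: AADDAADDDAAD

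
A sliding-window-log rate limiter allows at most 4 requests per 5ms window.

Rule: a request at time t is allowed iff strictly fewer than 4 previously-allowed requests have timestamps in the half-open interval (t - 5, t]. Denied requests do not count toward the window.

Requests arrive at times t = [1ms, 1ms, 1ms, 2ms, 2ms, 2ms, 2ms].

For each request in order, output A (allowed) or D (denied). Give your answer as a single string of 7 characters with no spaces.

Tracking allowed requests in the window:
  req#1 t=1ms: ALLOW
  req#2 t=1ms: ALLOW
  req#3 t=1ms: ALLOW
  req#4 t=2ms: ALLOW
  req#5 t=2ms: DENY
  req#6 t=2ms: DENY
  req#7 t=2ms: DENY

Answer: AAAADDD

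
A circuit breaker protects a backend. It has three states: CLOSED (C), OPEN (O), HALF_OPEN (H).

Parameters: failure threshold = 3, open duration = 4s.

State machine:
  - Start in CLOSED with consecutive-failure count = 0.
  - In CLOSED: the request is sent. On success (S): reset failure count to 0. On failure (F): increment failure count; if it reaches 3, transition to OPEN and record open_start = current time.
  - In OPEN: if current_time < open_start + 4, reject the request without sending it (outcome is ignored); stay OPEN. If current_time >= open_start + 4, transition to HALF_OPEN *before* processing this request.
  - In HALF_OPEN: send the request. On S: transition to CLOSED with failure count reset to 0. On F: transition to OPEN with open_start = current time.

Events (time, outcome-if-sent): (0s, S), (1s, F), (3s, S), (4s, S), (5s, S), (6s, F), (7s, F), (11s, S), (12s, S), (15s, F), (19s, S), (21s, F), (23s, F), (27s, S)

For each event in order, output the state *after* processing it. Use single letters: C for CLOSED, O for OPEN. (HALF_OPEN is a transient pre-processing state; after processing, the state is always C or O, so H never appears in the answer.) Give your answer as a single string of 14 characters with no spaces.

Answer: CCCCCCCCCCCCCC

Derivation:
State after each event:
  event#1 t=0s outcome=S: state=CLOSED
  event#2 t=1s outcome=F: state=CLOSED
  event#3 t=3s outcome=S: state=CLOSED
  event#4 t=4s outcome=S: state=CLOSED
  event#5 t=5s outcome=S: state=CLOSED
  event#6 t=6s outcome=F: state=CLOSED
  event#7 t=7s outcome=F: state=CLOSED
  event#8 t=11s outcome=S: state=CLOSED
  event#9 t=12s outcome=S: state=CLOSED
  event#10 t=15s outcome=F: state=CLOSED
  event#11 t=19s outcome=S: state=CLOSED
  event#12 t=21s outcome=F: state=CLOSED
  event#13 t=23s outcome=F: state=CLOSED
  event#14 t=27s outcome=S: state=CLOSED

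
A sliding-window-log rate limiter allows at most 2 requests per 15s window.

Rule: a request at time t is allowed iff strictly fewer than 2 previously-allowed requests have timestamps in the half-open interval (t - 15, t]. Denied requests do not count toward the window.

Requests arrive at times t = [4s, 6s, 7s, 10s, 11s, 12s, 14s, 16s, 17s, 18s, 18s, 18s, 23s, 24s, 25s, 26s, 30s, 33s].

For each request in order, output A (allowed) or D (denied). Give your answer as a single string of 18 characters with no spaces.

Tracking allowed requests in the window:
  req#1 t=4s: ALLOW
  req#2 t=6s: ALLOW
  req#3 t=7s: DENY
  req#4 t=10s: DENY
  req#5 t=11s: DENY
  req#6 t=12s: DENY
  req#7 t=14s: DENY
  req#8 t=16s: DENY
  req#9 t=17s: DENY
  req#10 t=18s: DENY
  req#11 t=18s: DENY
  req#12 t=18s: DENY
  req#13 t=23s: ALLOW
  req#14 t=24s: ALLOW
  req#15 t=25s: DENY
  req#16 t=26s: DENY
  req#17 t=30s: DENY
  req#18 t=33s: DENY

Answer: AADDDDDDDDDDAADDDD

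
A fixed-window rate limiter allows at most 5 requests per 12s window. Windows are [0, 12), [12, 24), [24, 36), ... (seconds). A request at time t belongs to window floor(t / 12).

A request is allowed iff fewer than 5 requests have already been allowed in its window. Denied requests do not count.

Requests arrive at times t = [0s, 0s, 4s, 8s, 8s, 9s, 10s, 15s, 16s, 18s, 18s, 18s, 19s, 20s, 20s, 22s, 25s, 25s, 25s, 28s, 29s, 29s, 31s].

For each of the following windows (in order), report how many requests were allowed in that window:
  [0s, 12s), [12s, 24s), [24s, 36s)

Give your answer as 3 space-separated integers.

Processing requests:
  req#1 t=0s (window 0): ALLOW
  req#2 t=0s (window 0): ALLOW
  req#3 t=4s (window 0): ALLOW
  req#4 t=8s (window 0): ALLOW
  req#5 t=8s (window 0): ALLOW
  req#6 t=9s (window 0): DENY
  req#7 t=10s (window 0): DENY
  req#8 t=15s (window 1): ALLOW
  req#9 t=16s (window 1): ALLOW
  req#10 t=18s (window 1): ALLOW
  req#11 t=18s (window 1): ALLOW
  req#12 t=18s (window 1): ALLOW
  req#13 t=19s (window 1): DENY
  req#14 t=20s (window 1): DENY
  req#15 t=20s (window 1): DENY
  req#16 t=22s (window 1): DENY
  req#17 t=25s (window 2): ALLOW
  req#18 t=25s (window 2): ALLOW
  req#19 t=25s (window 2): ALLOW
  req#20 t=28s (window 2): ALLOW
  req#21 t=29s (window 2): ALLOW
  req#22 t=29s (window 2): DENY
  req#23 t=31s (window 2): DENY

Allowed counts by window: 5 5 5

Answer: 5 5 5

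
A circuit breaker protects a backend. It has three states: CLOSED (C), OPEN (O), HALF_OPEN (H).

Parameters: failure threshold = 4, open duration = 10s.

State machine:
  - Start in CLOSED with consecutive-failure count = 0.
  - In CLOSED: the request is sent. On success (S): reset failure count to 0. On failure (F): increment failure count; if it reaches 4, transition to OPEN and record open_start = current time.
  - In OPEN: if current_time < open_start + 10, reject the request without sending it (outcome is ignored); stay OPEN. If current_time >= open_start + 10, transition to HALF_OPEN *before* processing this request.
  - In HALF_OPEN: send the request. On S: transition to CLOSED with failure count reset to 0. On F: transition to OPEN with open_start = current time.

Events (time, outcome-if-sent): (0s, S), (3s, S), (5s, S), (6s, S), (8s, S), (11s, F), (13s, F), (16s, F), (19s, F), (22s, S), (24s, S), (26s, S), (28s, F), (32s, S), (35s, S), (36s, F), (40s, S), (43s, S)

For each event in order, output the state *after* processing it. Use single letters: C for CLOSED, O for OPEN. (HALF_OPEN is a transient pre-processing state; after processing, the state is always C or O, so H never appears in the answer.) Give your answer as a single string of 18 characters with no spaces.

Answer: CCCCCCCCOOOOOCCCCC

Derivation:
State after each event:
  event#1 t=0s outcome=S: state=CLOSED
  event#2 t=3s outcome=S: state=CLOSED
  event#3 t=5s outcome=S: state=CLOSED
  event#4 t=6s outcome=S: state=CLOSED
  event#5 t=8s outcome=S: state=CLOSED
  event#6 t=11s outcome=F: state=CLOSED
  event#7 t=13s outcome=F: state=CLOSED
  event#8 t=16s outcome=F: state=CLOSED
  event#9 t=19s outcome=F: state=OPEN
  event#10 t=22s outcome=S: state=OPEN
  event#11 t=24s outcome=S: state=OPEN
  event#12 t=26s outcome=S: state=OPEN
  event#13 t=28s outcome=F: state=OPEN
  event#14 t=32s outcome=S: state=CLOSED
  event#15 t=35s outcome=S: state=CLOSED
  event#16 t=36s outcome=F: state=CLOSED
  event#17 t=40s outcome=S: state=CLOSED
  event#18 t=43s outcome=S: state=CLOSED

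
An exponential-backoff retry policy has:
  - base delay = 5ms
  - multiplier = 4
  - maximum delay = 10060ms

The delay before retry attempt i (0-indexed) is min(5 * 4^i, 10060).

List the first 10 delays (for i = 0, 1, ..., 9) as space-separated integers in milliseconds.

Computing each delay:
  i=0: min(5*4^0, 10060) = 5
  i=1: min(5*4^1, 10060) = 20
  i=2: min(5*4^2, 10060) = 80
  i=3: min(5*4^3, 10060) = 320
  i=4: min(5*4^4, 10060) = 1280
  i=5: min(5*4^5, 10060) = 5120
  i=6: min(5*4^6, 10060) = 10060
  i=7: min(5*4^7, 10060) = 10060
  i=8: min(5*4^8, 10060) = 10060
  i=9: min(5*4^9, 10060) = 10060

Answer: 5 20 80 320 1280 5120 10060 10060 10060 10060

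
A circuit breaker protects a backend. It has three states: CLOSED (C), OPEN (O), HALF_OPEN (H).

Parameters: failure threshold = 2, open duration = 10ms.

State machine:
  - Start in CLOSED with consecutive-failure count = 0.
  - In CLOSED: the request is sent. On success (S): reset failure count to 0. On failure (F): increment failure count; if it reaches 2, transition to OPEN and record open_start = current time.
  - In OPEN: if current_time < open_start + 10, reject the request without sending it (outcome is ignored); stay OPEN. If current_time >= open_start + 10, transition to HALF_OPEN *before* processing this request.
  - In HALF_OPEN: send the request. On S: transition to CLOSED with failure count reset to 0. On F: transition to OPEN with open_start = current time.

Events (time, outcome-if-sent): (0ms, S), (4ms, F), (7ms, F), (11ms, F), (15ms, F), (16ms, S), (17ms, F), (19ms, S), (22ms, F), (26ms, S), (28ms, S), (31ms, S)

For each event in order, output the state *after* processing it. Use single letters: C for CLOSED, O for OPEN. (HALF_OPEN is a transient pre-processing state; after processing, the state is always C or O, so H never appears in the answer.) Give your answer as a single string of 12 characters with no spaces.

Answer: CCOOOOOOOOCC

Derivation:
State after each event:
  event#1 t=0ms outcome=S: state=CLOSED
  event#2 t=4ms outcome=F: state=CLOSED
  event#3 t=7ms outcome=F: state=OPEN
  event#4 t=11ms outcome=F: state=OPEN
  event#5 t=15ms outcome=F: state=OPEN
  event#6 t=16ms outcome=S: state=OPEN
  event#7 t=17ms outcome=F: state=OPEN
  event#8 t=19ms outcome=S: state=OPEN
  event#9 t=22ms outcome=F: state=OPEN
  event#10 t=26ms outcome=S: state=OPEN
  event#11 t=28ms outcome=S: state=CLOSED
  event#12 t=31ms outcome=S: state=CLOSED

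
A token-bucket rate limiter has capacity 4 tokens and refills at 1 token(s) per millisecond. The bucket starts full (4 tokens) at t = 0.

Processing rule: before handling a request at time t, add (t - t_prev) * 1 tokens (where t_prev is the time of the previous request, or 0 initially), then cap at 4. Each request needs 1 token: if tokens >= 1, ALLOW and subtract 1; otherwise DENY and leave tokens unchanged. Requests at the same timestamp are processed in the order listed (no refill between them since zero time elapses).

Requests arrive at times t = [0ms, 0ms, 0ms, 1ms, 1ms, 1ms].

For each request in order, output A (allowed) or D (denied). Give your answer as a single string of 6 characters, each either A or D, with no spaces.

Simulating step by step:
  req#1 t=0ms: ALLOW
  req#2 t=0ms: ALLOW
  req#3 t=0ms: ALLOW
  req#4 t=1ms: ALLOW
  req#5 t=1ms: ALLOW
  req#6 t=1ms: DENY

Answer: AAAAAD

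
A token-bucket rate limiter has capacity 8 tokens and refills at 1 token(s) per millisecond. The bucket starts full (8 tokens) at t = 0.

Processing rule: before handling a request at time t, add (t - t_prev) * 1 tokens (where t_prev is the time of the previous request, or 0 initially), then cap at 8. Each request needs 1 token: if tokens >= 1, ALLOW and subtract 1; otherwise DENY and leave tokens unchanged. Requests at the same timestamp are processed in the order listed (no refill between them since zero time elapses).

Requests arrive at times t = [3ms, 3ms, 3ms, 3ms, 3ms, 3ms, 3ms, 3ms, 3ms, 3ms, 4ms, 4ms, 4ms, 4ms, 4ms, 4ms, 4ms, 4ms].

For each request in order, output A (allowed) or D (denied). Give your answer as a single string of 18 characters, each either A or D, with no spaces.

Simulating step by step:
  req#1 t=3ms: ALLOW
  req#2 t=3ms: ALLOW
  req#3 t=3ms: ALLOW
  req#4 t=3ms: ALLOW
  req#5 t=3ms: ALLOW
  req#6 t=3ms: ALLOW
  req#7 t=3ms: ALLOW
  req#8 t=3ms: ALLOW
  req#9 t=3ms: DENY
  req#10 t=3ms: DENY
  req#11 t=4ms: ALLOW
  req#12 t=4ms: DENY
  req#13 t=4ms: DENY
  req#14 t=4ms: DENY
  req#15 t=4ms: DENY
  req#16 t=4ms: DENY
  req#17 t=4ms: DENY
  req#18 t=4ms: DENY

Answer: AAAAAAAADDADDDDDDD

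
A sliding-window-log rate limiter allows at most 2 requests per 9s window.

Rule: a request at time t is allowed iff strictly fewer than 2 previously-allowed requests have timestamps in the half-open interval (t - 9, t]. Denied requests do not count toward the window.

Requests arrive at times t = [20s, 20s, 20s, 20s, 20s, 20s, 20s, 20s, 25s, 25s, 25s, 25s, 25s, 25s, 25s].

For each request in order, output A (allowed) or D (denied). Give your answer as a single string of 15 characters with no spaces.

Answer: AADDDDDDDDDDDDD

Derivation:
Tracking allowed requests in the window:
  req#1 t=20s: ALLOW
  req#2 t=20s: ALLOW
  req#3 t=20s: DENY
  req#4 t=20s: DENY
  req#5 t=20s: DENY
  req#6 t=20s: DENY
  req#7 t=20s: DENY
  req#8 t=20s: DENY
  req#9 t=25s: DENY
  req#10 t=25s: DENY
  req#11 t=25s: DENY
  req#12 t=25s: DENY
  req#13 t=25s: DENY
  req#14 t=25s: DENY
  req#15 t=25s: DENY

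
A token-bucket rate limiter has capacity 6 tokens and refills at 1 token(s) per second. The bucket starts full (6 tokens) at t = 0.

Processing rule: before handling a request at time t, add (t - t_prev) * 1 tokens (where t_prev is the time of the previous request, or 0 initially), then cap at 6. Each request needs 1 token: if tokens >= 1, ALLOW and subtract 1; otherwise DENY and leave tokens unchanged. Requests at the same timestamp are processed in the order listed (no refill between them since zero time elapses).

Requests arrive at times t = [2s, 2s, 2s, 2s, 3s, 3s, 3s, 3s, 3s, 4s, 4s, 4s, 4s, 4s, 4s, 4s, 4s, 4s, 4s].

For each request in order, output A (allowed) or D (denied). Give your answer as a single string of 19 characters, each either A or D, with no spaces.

Simulating step by step:
  req#1 t=2s: ALLOW
  req#2 t=2s: ALLOW
  req#3 t=2s: ALLOW
  req#4 t=2s: ALLOW
  req#5 t=3s: ALLOW
  req#6 t=3s: ALLOW
  req#7 t=3s: ALLOW
  req#8 t=3s: DENY
  req#9 t=3s: DENY
  req#10 t=4s: ALLOW
  req#11 t=4s: DENY
  req#12 t=4s: DENY
  req#13 t=4s: DENY
  req#14 t=4s: DENY
  req#15 t=4s: DENY
  req#16 t=4s: DENY
  req#17 t=4s: DENY
  req#18 t=4s: DENY
  req#19 t=4s: DENY

Answer: AAAAAAADDADDDDDDDDD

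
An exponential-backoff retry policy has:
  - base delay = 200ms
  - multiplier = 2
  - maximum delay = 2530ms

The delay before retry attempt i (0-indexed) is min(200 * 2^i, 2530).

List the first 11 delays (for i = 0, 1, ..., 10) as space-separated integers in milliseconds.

Computing each delay:
  i=0: min(200*2^0, 2530) = 200
  i=1: min(200*2^1, 2530) = 400
  i=2: min(200*2^2, 2530) = 800
  i=3: min(200*2^3, 2530) = 1600
  i=4: min(200*2^4, 2530) = 2530
  i=5: min(200*2^5, 2530) = 2530
  i=6: min(200*2^6, 2530) = 2530
  i=7: min(200*2^7, 2530) = 2530
  i=8: min(200*2^8, 2530) = 2530
  i=9: min(200*2^9, 2530) = 2530
  i=10: min(200*2^10, 2530) = 2530

Answer: 200 400 800 1600 2530 2530 2530 2530 2530 2530 2530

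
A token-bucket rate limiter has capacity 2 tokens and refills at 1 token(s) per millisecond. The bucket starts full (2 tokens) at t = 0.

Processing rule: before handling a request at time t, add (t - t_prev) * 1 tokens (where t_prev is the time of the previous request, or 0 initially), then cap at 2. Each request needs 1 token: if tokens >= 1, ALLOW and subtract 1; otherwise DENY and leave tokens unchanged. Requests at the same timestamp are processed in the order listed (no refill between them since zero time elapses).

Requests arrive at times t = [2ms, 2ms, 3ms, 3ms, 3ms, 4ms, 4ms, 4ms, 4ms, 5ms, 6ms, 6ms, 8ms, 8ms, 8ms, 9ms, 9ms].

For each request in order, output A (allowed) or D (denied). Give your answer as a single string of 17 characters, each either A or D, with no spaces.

Simulating step by step:
  req#1 t=2ms: ALLOW
  req#2 t=2ms: ALLOW
  req#3 t=3ms: ALLOW
  req#4 t=3ms: DENY
  req#5 t=3ms: DENY
  req#6 t=4ms: ALLOW
  req#7 t=4ms: DENY
  req#8 t=4ms: DENY
  req#9 t=4ms: DENY
  req#10 t=5ms: ALLOW
  req#11 t=6ms: ALLOW
  req#12 t=6ms: DENY
  req#13 t=8ms: ALLOW
  req#14 t=8ms: ALLOW
  req#15 t=8ms: DENY
  req#16 t=9ms: ALLOW
  req#17 t=9ms: DENY

Answer: AAADDADDDAADAADAD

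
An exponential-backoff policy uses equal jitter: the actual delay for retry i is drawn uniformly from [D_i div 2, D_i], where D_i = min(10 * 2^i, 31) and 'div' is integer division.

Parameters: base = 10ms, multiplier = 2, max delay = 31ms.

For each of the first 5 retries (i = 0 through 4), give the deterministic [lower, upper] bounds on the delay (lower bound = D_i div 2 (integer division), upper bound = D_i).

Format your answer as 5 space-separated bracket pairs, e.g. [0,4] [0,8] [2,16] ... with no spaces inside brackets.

Answer: [5,10] [10,20] [15,31] [15,31] [15,31]

Derivation:
Computing bounds per retry:
  i=0: D_i=min(10*2^0,31)=10, bounds=[5,10]
  i=1: D_i=min(10*2^1,31)=20, bounds=[10,20]
  i=2: D_i=min(10*2^2,31)=31, bounds=[15,31]
  i=3: D_i=min(10*2^3,31)=31, bounds=[15,31]
  i=4: D_i=min(10*2^4,31)=31, bounds=[15,31]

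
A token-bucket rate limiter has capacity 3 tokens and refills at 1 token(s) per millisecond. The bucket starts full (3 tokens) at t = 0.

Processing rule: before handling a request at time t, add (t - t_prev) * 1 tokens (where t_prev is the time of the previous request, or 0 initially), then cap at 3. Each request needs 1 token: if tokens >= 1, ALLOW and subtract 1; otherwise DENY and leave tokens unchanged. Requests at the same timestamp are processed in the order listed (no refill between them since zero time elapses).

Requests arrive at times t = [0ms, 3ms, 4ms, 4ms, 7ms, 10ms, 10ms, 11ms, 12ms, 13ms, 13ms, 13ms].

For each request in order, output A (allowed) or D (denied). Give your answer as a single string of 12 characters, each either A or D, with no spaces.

Simulating step by step:
  req#1 t=0ms: ALLOW
  req#2 t=3ms: ALLOW
  req#3 t=4ms: ALLOW
  req#4 t=4ms: ALLOW
  req#5 t=7ms: ALLOW
  req#6 t=10ms: ALLOW
  req#7 t=10ms: ALLOW
  req#8 t=11ms: ALLOW
  req#9 t=12ms: ALLOW
  req#10 t=13ms: ALLOW
  req#11 t=13ms: ALLOW
  req#12 t=13ms: DENY

Answer: AAAAAAAAAAAD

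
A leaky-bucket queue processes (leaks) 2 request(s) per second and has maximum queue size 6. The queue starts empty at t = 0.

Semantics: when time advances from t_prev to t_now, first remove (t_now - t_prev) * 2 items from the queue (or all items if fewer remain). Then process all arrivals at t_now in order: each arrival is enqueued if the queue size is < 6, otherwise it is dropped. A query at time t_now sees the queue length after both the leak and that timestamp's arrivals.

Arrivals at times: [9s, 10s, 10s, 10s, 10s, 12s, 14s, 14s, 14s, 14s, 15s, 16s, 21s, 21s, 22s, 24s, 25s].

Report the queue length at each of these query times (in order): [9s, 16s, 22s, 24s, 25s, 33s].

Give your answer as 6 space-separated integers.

Answer: 1 2 1 1 1 0

Derivation:
Queue lengths at query times:
  query t=9s: backlog = 1
  query t=16s: backlog = 2
  query t=22s: backlog = 1
  query t=24s: backlog = 1
  query t=25s: backlog = 1
  query t=33s: backlog = 0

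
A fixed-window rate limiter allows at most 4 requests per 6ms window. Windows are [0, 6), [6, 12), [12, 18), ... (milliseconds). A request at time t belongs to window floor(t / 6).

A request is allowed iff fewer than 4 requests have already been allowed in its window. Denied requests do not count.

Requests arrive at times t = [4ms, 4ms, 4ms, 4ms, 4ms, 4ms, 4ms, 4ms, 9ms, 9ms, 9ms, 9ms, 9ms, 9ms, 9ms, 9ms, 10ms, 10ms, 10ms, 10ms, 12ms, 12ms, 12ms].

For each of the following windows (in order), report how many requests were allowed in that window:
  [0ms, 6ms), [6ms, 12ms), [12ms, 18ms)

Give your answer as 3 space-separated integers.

Processing requests:
  req#1 t=4ms (window 0): ALLOW
  req#2 t=4ms (window 0): ALLOW
  req#3 t=4ms (window 0): ALLOW
  req#4 t=4ms (window 0): ALLOW
  req#5 t=4ms (window 0): DENY
  req#6 t=4ms (window 0): DENY
  req#7 t=4ms (window 0): DENY
  req#8 t=4ms (window 0): DENY
  req#9 t=9ms (window 1): ALLOW
  req#10 t=9ms (window 1): ALLOW
  req#11 t=9ms (window 1): ALLOW
  req#12 t=9ms (window 1): ALLOW
  req#13 t=9ms (window 1): DENY
  req#14 t=9ms (window 1): DENY
  req#15 t=9ms (window 1): DENY
  req#16 t=9ms (window 1): DENY
  req#17 t=10ms (window 1): DENY
  req#18 t=10ms (window 1): DENY
  req#19 t=10ms (window 1): DENY
  req#20 t=10ms (window 1): DENY
  req#21 t=12ms (window 2): ALLOW
  req#22 t=12ms (window 2): ALLOW
  req#23 t=12ms (window 2): ALLOW

Allowed counts by window: 4 4 3

Answer: 4 4 3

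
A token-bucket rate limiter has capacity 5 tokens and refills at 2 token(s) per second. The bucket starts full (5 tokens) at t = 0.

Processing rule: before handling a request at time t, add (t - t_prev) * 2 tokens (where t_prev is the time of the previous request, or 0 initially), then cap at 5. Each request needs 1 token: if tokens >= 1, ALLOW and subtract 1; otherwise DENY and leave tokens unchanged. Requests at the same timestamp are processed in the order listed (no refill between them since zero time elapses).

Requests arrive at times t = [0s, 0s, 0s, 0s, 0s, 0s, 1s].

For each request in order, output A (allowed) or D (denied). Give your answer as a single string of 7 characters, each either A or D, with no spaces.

Answer: AAAAADA

Derivation:
Simulating step by step:
  req#1 t=0s: ALLOW
  req#2 t=0s: ALLOW
  req#3 t=0s: ALLOW
  req#4 t=0s: ALLOW
  req#5 t=0s: ALLOW
  req#6 t=0s: DENY
  req#7 t=1s: ALLOW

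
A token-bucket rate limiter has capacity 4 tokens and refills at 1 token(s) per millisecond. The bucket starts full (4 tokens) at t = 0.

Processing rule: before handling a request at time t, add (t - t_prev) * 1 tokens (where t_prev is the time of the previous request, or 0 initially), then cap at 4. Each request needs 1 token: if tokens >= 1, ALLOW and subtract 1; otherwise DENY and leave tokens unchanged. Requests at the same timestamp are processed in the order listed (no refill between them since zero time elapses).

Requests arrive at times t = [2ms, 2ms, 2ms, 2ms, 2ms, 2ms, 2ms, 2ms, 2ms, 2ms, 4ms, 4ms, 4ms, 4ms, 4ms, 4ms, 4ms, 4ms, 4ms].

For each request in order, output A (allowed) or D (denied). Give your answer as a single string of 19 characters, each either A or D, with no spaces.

Answer: AAAADDDDDDAADDDDDDD

Derivation:
Simulating step by step:
  req#1 t=2ms: ALLOW
  req#2 t=2ms: ALLOW
  req#3 t=2ms: ALLOW
  req#4 t=2ms: ALLOW
  req#5 t=2ms: DENY
  req#6 t=2ms: DENY
  req#7 t=2ms: DENY
  req#8 t=2ms: DENY
  req#9 t=2ms: DENY
  req#10 t=2ms: DENY
  req#11 t=4ms: ALLOW
  req#12 t=4ms: ALLOW
  req#13 t=4ms: DENY
  req#14 t=4ms: DENY
  req#15 t=4ms: DENY
  req#16 t=4ms: DENY
  req#17 t=4ms: DENY
  req#18 t=4ms: DENY
  req#19 t=4ms: DENY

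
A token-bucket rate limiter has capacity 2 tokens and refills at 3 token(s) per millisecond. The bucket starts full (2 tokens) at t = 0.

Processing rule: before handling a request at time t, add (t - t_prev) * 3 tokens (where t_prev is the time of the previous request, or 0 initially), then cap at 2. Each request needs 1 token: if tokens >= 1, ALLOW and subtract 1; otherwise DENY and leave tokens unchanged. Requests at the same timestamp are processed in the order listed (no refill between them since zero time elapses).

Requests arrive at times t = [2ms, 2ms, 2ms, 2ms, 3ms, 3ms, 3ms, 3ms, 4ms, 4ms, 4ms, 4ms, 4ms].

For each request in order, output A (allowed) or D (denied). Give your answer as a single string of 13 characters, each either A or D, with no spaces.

Answer: AADDAADDAADDD

Derivation:
Simulating step by step:
  req#1 t=2ms: ALLOW
  req#2 t=2ms: ALLOW
  req#3 t=2ms: DENY
  req#4 t=2ms: DENY
  req#5 t=3ms: ALLOW
  req#6 t=3ms: ALLOW
  req#7 t=3ms: DENY
  req#8 t=3ms: DENY
  req#9 t=4ms: ALLOW
  req#10 t=4ms: ALLOW
  req#11 t=4ms: DENY
  req#12 t=4ms: DENY
  req#13 t=4ms: DENY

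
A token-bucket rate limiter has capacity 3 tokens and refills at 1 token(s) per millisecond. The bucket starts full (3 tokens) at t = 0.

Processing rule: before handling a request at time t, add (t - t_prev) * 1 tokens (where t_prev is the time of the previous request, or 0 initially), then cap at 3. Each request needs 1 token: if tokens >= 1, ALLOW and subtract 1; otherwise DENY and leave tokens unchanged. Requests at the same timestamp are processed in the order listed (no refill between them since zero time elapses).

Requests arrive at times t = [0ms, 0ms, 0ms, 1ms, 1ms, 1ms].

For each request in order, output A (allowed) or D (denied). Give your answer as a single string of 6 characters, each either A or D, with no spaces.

Answer: AAAADD

Derivation:
Simulating step by step:
  req#1 t=0ms: ALLOW
  req#2 t=0ms: ALLOW
  req#3 t=0ms: ALLOW
  req#4 t=1ms: ALLOW
  req#5 t=1ms: DENY
  req#6 t=1ms: DENY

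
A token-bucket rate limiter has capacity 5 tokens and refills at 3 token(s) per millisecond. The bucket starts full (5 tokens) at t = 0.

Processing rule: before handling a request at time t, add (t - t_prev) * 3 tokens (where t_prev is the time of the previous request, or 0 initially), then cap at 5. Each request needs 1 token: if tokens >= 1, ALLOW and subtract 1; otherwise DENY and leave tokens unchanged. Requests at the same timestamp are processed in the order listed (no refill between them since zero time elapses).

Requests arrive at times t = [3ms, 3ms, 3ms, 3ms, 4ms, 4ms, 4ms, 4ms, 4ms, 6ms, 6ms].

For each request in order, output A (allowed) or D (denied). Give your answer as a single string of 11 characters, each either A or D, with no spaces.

Answer: AAAAAAAADAA

Derivation:
Simulating step by step:
  req#1 t=3ms: ALLOW
  req#2 t=3ms: ALLOW
  req#3 t=3ms: ALLOW
  req#4 t=3ms: ALLOW
  req#5 t=4ms: ALLOW
  req#6 t=4ms: ALLOW
  req#7 t=4ms: ALLOW
  req#8 t=4ms: ALLOW
  req#9 t=4ms: DENY
  req#10 t=6ms: ALLOW
  req#11 t=6ms: ALLOW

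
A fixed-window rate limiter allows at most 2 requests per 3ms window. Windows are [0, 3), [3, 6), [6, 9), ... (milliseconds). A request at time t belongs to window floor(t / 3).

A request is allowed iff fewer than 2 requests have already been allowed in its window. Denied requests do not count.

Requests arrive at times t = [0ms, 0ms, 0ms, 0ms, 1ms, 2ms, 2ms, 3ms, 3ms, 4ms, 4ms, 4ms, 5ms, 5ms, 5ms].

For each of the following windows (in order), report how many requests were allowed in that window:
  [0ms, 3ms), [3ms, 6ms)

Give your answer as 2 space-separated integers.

Answer: 2 2

Derivation:
Processing requests:
  req#1 t=0ms (window 0): ALLOW
  req#2 t=0ms (window 0): ALLOW
  req#3 t=0ms (window 0): DENY
  req#4 t=0ms (window 0): DENY
  req#5 t=1ms (window 0): DENY
  req#6 t=2ms (window 0): DENY
  req#7 t=2ms (window 0): DENY
  req#8 t=3ms (window 1): ALLOW
  req#9 t=3ms (window 1): ALLOW
  req#10 t=4ms (window 1): DENY
  req#11 t=4ms (window 1): DENY
  req#12 t=4ms (window 1): DENY
  req#13 t=5ms (window 1): DENY
  req#14 t=5ms (window 1): DENY
  req#15 t=5ms (window 1): DENY

Allowed counts by window: 2 2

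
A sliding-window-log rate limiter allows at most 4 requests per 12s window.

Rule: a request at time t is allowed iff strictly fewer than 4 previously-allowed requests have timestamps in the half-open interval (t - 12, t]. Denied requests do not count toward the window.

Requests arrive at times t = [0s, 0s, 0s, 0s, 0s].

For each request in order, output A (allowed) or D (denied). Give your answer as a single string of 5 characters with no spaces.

Tracking allowed requests in the window:
  req#1 t=0s: ALLOW
  req#2 t=0s: ALLOW
  req#3 t=0s: ALLOW
  req#4 t=0s: ALLOW
  req#5 t=0s: DENY

Answer: AAAAD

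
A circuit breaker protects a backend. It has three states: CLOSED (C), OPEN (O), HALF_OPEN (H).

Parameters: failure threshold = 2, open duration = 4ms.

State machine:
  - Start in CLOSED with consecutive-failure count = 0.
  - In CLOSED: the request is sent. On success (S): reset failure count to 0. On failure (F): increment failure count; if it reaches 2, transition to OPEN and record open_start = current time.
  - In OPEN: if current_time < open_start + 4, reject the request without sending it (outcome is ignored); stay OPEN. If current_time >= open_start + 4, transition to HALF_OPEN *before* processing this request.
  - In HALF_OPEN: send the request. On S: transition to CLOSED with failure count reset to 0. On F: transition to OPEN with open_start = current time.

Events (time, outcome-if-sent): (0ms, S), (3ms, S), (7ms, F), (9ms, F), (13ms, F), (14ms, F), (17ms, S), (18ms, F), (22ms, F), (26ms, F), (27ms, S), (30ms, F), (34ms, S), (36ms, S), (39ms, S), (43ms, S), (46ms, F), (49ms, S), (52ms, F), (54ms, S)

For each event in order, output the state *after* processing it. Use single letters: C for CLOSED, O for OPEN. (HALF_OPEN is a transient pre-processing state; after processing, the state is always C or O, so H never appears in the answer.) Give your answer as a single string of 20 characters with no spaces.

State after each event:
  event#1 t=0ms outcome=S: state=CLOSED
  event#2 t=3ms outcome=S: state=CLOSED
  event#3 t=7ms outcome=F: state=CLOSED
  event#4 t=9ms outcome=F: state=OPEN
  event#5 t=13ms outcome=F: state=OPEN
  event#6 t=14ms outcome=F: state=OPEN
  event#7 t=17ms outcome=S: state=CLOSED
  event#8 t=18ms outcome=F: state=CLOSED
  event#9 t=22ms outcome=F: state=OPEN
  event#10 t=26ms outcome=F: state=OPEN
  event#11 t=27ms outcome=S: state=OPEN
  event#12 t=30ms outcome=F: state=OPEN
  event#13 t=34ms outcome=S: state=CLOSED
  event#14 t=36ms outcome=S: state=CLOSED
  event#15 t=39ms outcome=S: state=CLOSED
  event#16 t=43ms outcome=S: state=CLOSED
  event#17 t=46ms outcome=F: state=CLOSED
  event#18 t=49ms outcome=S: state=CLOSED
  event#19 t=52ms outcome=F: state=CLOSED
  event#20 t=54ms outcome=S: state=CLOSED

Answer: CCCOOOCCOOOOCCCCCCCC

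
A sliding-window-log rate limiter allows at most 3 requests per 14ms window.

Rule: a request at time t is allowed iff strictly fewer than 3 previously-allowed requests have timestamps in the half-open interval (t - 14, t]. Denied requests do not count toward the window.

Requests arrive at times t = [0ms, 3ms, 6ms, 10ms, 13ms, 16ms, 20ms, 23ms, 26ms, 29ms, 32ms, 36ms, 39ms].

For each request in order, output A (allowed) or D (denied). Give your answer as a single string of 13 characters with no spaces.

Answer: AAADDAAADDAAA

Derivation:
Tracking allowed requests in the window:
  req#1 t=0ms: ALLOW
  req#2 t=3ms: ALLOW
  req#3 t=6ms: ALLOW
  req#4 t=10ms: DENY
  req#5 t=13ms: DENY
  req#6 t=16ms: ALLOW
  req#7 t=20ms: ALLOW
  req#8 t=23ms: ALLOW
  req#9 t=26ms: DENY
  req#10 t=29ms: DENY
  req#11 t=32ms: ALLOW
  req#12 t=36ms: ALLOW
  req#13 t=39ms: ALLOW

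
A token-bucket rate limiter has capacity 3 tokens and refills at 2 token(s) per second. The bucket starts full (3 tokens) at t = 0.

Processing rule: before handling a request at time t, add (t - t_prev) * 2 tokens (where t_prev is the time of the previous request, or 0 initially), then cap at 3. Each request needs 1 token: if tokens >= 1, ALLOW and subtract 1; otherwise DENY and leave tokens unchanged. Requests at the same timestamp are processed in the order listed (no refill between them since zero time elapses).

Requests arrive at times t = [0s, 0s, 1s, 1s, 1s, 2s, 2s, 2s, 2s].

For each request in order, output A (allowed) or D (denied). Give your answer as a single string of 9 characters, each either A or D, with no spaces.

Answer: AAAAAAADD

Derivation:
Simulating step by step:
  req#1 t=0s: ALLOW
  req#2 t=0s: ALLOW
  req#3 t=1s: ALLOW
  req#4 t=1s: ALLOW
  req#5 t=1s: ALLOW
  req#6 t=2s: ALLOW
  req#7 t=2s: ALLOW
  req#8 t=2s: DENY
  req#9 t=2s: DENY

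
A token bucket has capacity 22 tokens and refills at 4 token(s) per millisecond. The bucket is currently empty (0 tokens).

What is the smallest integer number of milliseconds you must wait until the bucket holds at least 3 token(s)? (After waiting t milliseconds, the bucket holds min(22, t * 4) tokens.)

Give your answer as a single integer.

Need t * 4 >= 3, so t >= 3/4.
Smallest integer t = ceil(3/4) = 1.

Answer: 1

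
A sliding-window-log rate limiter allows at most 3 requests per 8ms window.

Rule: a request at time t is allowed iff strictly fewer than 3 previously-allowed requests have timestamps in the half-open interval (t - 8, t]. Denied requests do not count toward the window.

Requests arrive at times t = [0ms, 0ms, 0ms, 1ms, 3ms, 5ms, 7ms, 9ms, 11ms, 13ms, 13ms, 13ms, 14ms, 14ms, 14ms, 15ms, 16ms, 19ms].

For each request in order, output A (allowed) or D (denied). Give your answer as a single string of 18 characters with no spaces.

Answer: AAADDDDAAADDDDDDDA

Derivation:
Tracking allowed requests in the window:
  req#1 t=0ms: ALLOW
  req#2 t=0ms: ALLOW
  req#3 t=0ms: ALLOW
  req#4 t=1ms: DENY
  req#5 t=3ms: DENY
  req#6 t=5ms: DENY
  req#7 t=7ms: DENY
  req#8 t=9ms: ALLOW
  req#9 t=11ms: ALLOW
  req#10 t=13ms: ALLOW
  req#11 t=13ms: DENY
  req#12 t=13ms: DENY
  req#13 t=14ms: DENY
  req#14 t=14ms: DENY
  req#15 t=14ms: DENY
  req#16 t=15ms: DENY
  req#17 t=16ms: DENY
  req#18 t=19ms: ALLOW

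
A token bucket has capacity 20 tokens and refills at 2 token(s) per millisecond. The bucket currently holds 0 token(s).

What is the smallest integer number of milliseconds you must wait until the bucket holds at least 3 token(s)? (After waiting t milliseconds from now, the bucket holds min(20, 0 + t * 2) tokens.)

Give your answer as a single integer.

Need 0 + t * 2 >= 3, so t >= 3/2.
Smallest integer t = ceil(3/2) = 2.

Answer: 2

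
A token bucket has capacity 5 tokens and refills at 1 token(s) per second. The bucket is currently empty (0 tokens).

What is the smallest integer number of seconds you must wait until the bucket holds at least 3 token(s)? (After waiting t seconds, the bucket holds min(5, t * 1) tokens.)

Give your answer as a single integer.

Need t * 1 >= 3, so t >= 3/1.
Smallest integer t = ceil(3/1) = 3.

Answer: 3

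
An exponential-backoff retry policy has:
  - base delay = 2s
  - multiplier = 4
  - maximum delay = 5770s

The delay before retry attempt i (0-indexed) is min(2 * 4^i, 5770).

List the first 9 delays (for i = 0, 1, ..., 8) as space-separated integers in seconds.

Answer: 2 8 32 128 512 2048 5770 5770 5770

Derivation:
Computing each delay:
  i=0: min(2*4^0, 5770) = 2
  i=1: min(2*4^1, 5770) = 8
  i=2: min(2*4^2, 5770) = 32
  i=3: min(2*4^3, 5770) = 128
  i=4: min(2*4^4, 5770) = 512
  i=5: min(2*4^5, 5770) = 2048
  i=6: min(2*4^6, 5770) = 5770
  i=7: min(2*4^7, 5770) = 5770
  i=8: min(2*4^8, 5770) = 5770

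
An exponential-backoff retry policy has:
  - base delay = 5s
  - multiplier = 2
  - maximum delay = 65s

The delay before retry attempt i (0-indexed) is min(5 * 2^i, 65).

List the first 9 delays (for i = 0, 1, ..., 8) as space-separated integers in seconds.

Answer: 5 10 20 40 65 65 65 65 65

Derivation:
Computing each delay:
  i=0: min(5*2^0, 65) = 5
  i=1: min(5*2^1, 65) = 10
  i=2: min(5*2^2, 65) = 20
  i=3: min(5*2^3, 65) = 40
  i=4: min(5*2^4, 65) = 65
  i=5: min(5*2^5, 65) = 65
  i=6: min(5*2^6, 65) = 65
  i=7: min(5*2^7, 65) = 65
  i=8: min(5*2^8, 65) = 65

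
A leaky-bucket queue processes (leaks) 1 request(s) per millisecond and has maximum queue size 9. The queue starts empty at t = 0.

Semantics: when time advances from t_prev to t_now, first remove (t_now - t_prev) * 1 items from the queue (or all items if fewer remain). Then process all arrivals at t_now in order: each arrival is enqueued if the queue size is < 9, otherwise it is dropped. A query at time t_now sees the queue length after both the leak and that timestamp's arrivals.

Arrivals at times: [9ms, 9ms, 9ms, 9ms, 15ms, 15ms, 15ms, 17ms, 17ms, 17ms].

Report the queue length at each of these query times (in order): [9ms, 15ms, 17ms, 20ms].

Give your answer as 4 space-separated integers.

Queue lengths at query times:
  query t=9ms: backlog = 4
  query t=15ms: backlog = 3
  query t=17ms: backlog = 4
  query t=20ms: backlog = 1

Answer: 4 3 4 1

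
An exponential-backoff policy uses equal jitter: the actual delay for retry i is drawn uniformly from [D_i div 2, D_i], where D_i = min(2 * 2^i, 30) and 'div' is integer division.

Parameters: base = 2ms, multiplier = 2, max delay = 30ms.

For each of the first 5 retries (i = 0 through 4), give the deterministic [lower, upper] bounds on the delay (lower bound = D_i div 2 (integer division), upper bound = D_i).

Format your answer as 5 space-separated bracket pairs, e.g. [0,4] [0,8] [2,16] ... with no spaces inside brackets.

Answer: [1,2] [2,4] [4,8] [8,16] [15,30]

Derivation:
Computing bounds per retry:
  i=0: D_i=min(2*2^0,30)=2, bounds=[1,2]
  i=1: D_i=min(2*2^1,30)=4, bounds=[2,4]
  i=2: D_i=min(2*2^2,30)=8, bounds=[4,8]
  i=3: D_i=min(2*2^3,30)=16, bounds=[8,16]
  i=4: D_i=min(2*2^4,30)=30, bounds=[15,30]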